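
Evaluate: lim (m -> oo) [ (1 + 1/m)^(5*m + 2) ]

e^(5)

Write it as [(1 + 1/m)^m]^(5) · (1 + 1/m)^(2). The bracketed term tends to e^(1) and the second factor to 1, so the limit is e^(5).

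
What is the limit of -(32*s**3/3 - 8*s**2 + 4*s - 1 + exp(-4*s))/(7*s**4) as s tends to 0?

Direct substitution gives 0/0.
Apply L'Hôpital: lim (32*s^2 - 16*s + 4 - 4*e^(-4*s))/(-28*s^3), still 0/0.
Apply L'Hôpital: lim (64*s - 16 + 16*e^(-4*s))/(-84*s^2), still 0/0.
Apply L'Hôpital: lim (64 - 64*e^(-4*s))/(-168*s), still 0/0.
After 4 applications of L'Hôpital's rule the quotient is (256*e^(-4*s))/(-168); substituting s = 0 gives -32/21.

-32/21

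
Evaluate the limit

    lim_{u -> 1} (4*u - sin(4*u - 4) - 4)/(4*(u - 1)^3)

Direct substitution gives 0/0.
Apply L'Hôpital: lim (4 - 4*cos(4*u - 4))/(12*(u - 1)^2), still 0/0.
Apply L'Hôpital: lim (16*sin(4*u - 4))/(24*u - 24), still 0/0.
After 3 applications of L'Hôpital's rule the quotient is (64*cos(4*u - 4))/(24); substituting u = 1 gives 8/3.

8/3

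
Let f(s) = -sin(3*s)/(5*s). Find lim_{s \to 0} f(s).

Substitution gives 0/0.
Write it as (3/(-5))·sin(3s)/(3s); since sin(u)/u → 1, the limit is -3/5.

-3/5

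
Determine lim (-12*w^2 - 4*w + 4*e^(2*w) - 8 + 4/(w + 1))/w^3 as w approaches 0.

4/3

Substitution gives 0/0 (the numerator vanishes to order 3).
Expand each term to order w^3: the coefficient of w^3 in 4·1/(1 + w) is -4 and in 4·e^(2w) is 16/3.
Lower-order terms cancel with the polynomial part, so the numerator is (4/3)·w^3 + o(w^3), and the limit is (4/3)/(1) = 4/3.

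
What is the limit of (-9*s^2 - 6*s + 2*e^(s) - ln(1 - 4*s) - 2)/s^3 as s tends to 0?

65/3

Substitution gives 0/0; apply L'Hôpital's rule 3 times.
After differentiating numerator and denominator 3 times the quotient is (2*e^(s) - 128/(4*s - 1)^3)/(6); at s = 0 this is 65/3.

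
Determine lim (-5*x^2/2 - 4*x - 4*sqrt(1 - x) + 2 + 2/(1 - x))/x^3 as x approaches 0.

9/4

Substitution gives 0/0; apply L'Hôpital's rule 3 times.
After differentiating numerator and denominator 3 times the quotient is (12/(1 - x)^4 + 3*(x - 1)^4/(2*(1 - x)^(13/2)))/(6); at x = 0 this is 9/4.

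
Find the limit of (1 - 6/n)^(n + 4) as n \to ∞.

e^(-6)

Write it as [(1 - 6/n)^n]^(1) · (1 - 6/n)^(4). The bracketed term tends to e^(-6) and the second factor to 1, so the limit is e^(-6).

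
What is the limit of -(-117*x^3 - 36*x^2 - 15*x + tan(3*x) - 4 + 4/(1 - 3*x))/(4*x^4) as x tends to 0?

Substitution gives 0/0; apply L'Hôpital's rule 4 times.
After differentiating numerator and denominator 4 times the quotient is (1944*tan(3*x)^3/cos(3*x)^2 + 1296*tan(3*x)/cos(3*x)^2 - 7776/(3*x - 1)^5)/(-96); at x = 0 this is -81.

-81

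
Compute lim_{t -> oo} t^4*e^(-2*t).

0

Write as t^4/e^{2t}, an ∞/∞ form.
Exponential growth dominates any polynomial, so repeated L'Hôpital (or the standard result) gives 0.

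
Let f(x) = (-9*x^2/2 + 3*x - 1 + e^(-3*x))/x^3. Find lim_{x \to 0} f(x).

Direct substitution gives 0/0.
Apply L'Hôpital: lim (-9*x + 3 - 3*e^(-3*x))/(3*x^2), still 0/0.
Apply L'Hôpital: lim (-9 + 9*e^(-3*x))/(6*x), still 0/0.
After 3 applications of L'Hôpital's rule the quotient is (-27*e^(-3*x))/(6); substituting x = 0 gives -9/2.

-9/2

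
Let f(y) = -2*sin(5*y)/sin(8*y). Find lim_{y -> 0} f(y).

Substitution gives 0/0.
Divide numerator and denominator by y: sin(5y)/y → 5 and sin(8y)/y → 8, so the limit is -2·5/8 = -5/4.

-5/4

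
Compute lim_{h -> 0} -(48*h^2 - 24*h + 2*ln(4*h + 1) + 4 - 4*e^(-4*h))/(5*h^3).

Substitution gives 0/0; apply L'Hôpital's rule 3 times.
After differentiating numerator and denominator 3 times the quotient is (256*e^(-4*h) + 256/(4*h + 1)^3)/(-30); at h = 0 this is -256/15.

-256/15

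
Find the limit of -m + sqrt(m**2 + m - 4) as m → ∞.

1/2

This has the form ∞ − ∞. Multiply and divide by the conjugate √(m^2 + m - 4) + m.
That gives (m - 4) / (√(m^2 + m - 4) + m).
Divide numerator and denominator by m: the limit is 1/(2·1) = 1/2.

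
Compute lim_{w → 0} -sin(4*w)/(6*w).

Substitution gives 0/0.
Write it as (4/(-6))·sin(4w)/(4w); since sin(u)/u → 1, the limit is -2/3.

-2/3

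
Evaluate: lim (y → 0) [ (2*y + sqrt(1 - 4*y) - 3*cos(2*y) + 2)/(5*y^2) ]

4/5

Substitution gives 0/0 (the numerator vanishes to order 2).
Expand each term to order y^2: the coefficient of y^2 in -3·cos(2y) is 6 and in √(1 - 4y) is -2.
Lower-order terms cancel with the polynomial part, so the numerator is (4)·y^2 + o(y^2), and the limit is (4)/(5) = 4/5.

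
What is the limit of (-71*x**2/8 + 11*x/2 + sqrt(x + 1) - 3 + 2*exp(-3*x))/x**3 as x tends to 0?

Substitution gives 0/0 (the numerator vanishes to order 3).
Expand each term to order x^3: the coefficient of x^3 in 2·e^(-3x) is -9 and in √(1 + x) is 1/16.
Lower-order terms cancel with the polynomial part, so the numerator is (-143/16)·x^3 + o(x^3), and the limit is (-143/16)/(1) = -143/16.

-143/16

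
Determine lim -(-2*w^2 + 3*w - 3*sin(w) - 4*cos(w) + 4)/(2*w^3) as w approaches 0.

Substitution gives 0/0; apply L'Hôpital's rule 3 times.
After differentiating numerator and denominator 3 times the quotient is (-4*sin(w) + 3*cos(w))/(-12); at w = 0 this is -1/4.

-1/4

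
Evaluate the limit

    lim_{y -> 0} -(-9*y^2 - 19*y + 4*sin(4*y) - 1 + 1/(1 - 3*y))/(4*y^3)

Substitution gives 0/0; apply L'Hôpital's rule 3 times.
After differentiating numerator and denominator 3 times the quotient is (-256*cos(4*y) + 162/(3*y - 1)^4)/(-24); at y = 0 this is 47/12.

47/12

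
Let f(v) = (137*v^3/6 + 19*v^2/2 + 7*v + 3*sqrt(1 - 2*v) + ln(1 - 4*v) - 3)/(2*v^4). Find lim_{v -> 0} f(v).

-527/16

Substitution gives 0/0; apply L'Hôpital's rule 4 times.
After differentiating numerator and denominator 4 times the quotient is (-1536/(4*v - 1)^4 - 45/(1 - 2*v)^(7/2))/(48); at v = 0 this is -527/16.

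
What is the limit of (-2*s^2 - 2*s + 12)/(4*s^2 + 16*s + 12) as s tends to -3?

At s = -3 both the top and bottom vanish — a removable singularity. Factoring out (s + 3) from each leaves (4 - 2*s)/(4*s + 4), which at s = -3 equals -5/4.

-5/4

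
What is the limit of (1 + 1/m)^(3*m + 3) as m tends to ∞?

e^(3)

Write it as [(1 + 1/m)^m]^(3) · (1 + 1/m)^(3). The bracketed term tends to e^(1) and the second factor to 1, so the limit is e^(3).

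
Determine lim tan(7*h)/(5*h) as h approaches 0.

Substitution gives 0/0.
Since tan(u)/u → 1 as u → 0, tan(7h)/(7h) → 1 and the limit is 7/5.

7/5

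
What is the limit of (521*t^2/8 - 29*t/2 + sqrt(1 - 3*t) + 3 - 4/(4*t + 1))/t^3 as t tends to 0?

4069/16

Substitution gives 0/0; apply L'Hôpital's rule 3 times.
After differentiating numerator and denominator 3 times the quotient is (1536/(4*t + 1)^4 - 81/(8*(1 - 3*t)^(5/2)))/(6); at t = 0 this is 4069/16.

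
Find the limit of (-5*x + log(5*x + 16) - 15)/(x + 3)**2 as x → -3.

Direct substitution gives 0/0.
Apply L'Hôpital: lim (-5 + 5/(5*x + 16))/(2*x + 6), still 0/0.
After 2 applications of L'Hôpital's rule the quotient is (-25/(5*x + 16)^2)/(2); substituting x = -3 gives -25/2.

-25/2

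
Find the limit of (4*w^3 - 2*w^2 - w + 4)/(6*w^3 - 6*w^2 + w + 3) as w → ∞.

Numerator and denominator both have degree 3.
Dividing every term by w^3, all lower-order terms vanish and the limit is the ratio of leading coefficients, 4/(6) = 2/3.

2/3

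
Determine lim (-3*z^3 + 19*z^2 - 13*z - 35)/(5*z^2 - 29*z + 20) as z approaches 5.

-16/7

Since z = 5 makes numerator and denominator zero, (z - 5) divides both.
Cancelling it gives (-3*z^2 + 4*z + 7)/(5*z - 4); now plug in z = 5 to get -16/7.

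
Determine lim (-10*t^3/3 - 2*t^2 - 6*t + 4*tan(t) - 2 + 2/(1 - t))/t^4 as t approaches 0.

2

Substitution gives 0/0 (the numerator vanishes to order 4).
Expand each term to order t^4: the coefficient of t^4 in 4·tan(t) is 0 and in 2·1/(1 - t) is 2.
Lower-order terms cancel with the polynomial part, so the numerator is (2)·t^4 + o(t^4), and the limit is (2)/(1) = 2.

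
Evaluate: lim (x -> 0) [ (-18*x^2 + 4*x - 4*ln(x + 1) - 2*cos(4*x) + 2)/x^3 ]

Substitution gives 0/0 (the numerator vanishes to order 3).
Expand each term to order x^3: the coefficient of x^3 in -4·ln(1 + x) is -4/3 and in -2·cos(4x) is 0.
Lower-order terms cancel with the polynomial part, so the numerator is (-4/3)·x^3 + o(x^3), and the limit is (-4/3)/(1) = -4/3.

-4/3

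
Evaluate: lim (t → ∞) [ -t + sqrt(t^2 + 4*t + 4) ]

2

An ∞ − ∞ form. Rationalising with the conjugate, the difference becomes (4t + 4) / (√(t^2 + 4*t + 4) + t).
For large t the denominator behaves like 2·t, so the quotient tends to 4/2 = 2.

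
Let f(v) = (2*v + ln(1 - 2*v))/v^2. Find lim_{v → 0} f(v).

Direct substitution gives 0/0.
Apply L'Hôpital: lim (2 - 2/(1 - 2*v))/(2*v), still 0/0.
After 2 applications of L'Hôpital's rule the quotient is (-4/(1 - 2*v)^2)/(2); substituting v = 0 gives -2.

-2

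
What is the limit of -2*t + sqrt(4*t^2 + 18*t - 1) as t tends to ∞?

This has the form ∞ − ∞. Multiply and divide by the conjugate √(4*t^2 + 18*t - 1) + 2t.
That gives (18t - 1) / (√(4*t^2 + 18*t - 1) + 2t).
Divide numerator and denominator by t: the limit is 18/(2·2) = 9/2.

9/2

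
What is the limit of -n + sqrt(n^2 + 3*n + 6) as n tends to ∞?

3/2

An ∞ − ∞ form. Rationalising with the conjugate, the difference becomes (3n + 6) / (√(n^2 + 3*n + 6) + n).
For large n the denominator behaves like 2·n, so the quotient tends to 3/2 = 3/2.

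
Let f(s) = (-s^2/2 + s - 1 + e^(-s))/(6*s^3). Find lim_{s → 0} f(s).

-1/36

Direct substitution gives 0/0.
Apply L'Hôpital: lim (-s + 1 - e^(-s))/(18*s^2), still 0/0.
Apply L'Hôpital: lim (-1 + e^(-s))/(36*s), still 0/0.
After 3 applications of L'Hôpital's rule the quotient is (-e^(-s))/(36); substituting s = 0 gives -1/36.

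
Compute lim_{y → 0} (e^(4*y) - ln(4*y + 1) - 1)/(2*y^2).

8

Substitution gives 0/0 (the numerator vanishes to order 2).
Expand each term to order y^2: the coefficient of y^2 in e^(4y) is 8 and in −ln(1 + 4y) is 8.
Lower-order terms cancel with the polynomial part, so the numerator is (16)·y^2 + o(y^2), and the limit is (16)/(2) = 8.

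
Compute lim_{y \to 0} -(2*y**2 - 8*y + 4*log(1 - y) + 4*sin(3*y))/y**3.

Substitution gives 0/0; apply L'Hôpital's rule 3 times.
After differentiating numerator and denominator 3 times the quotient is (-108*cos(3*y) + 8/(y - 1)^3)/(-6); at y = 0 this is 58/3.

58/3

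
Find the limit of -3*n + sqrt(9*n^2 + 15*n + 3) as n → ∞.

5/2

An ∞ − ∞ form. Rationalising with the conjugate, the difference becomes (15n + 3) / (√(9*n^2 + 15*n + 3) + 3n).
For large n the denominator behaves like 2·3n, so the quotient tends to 15/6 = 5/2.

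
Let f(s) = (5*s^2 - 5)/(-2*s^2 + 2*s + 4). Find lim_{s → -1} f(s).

Direct substitution gives 0/0, so factor. Both numerator and denominator have (s + 1) as a factor.
After cancelling, the expression reduces to (5*s - 5)/(4 - 2*s).
Substituting s = -1 gives -5/3.

-5/3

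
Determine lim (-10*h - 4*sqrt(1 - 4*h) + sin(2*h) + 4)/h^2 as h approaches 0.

Substitution gives 0/0 (the numerator vanishes to order 2).
Expand each term to order h^2: the coefficient of h^2 in sin(2h) is 0 and in -4·√(1 - 4h) is 8.
Lower-order terms cancel with the polynomial part, so the numerator is (8)·h^2 + o(h^2), and the limit is (8)/(1) = 8.

8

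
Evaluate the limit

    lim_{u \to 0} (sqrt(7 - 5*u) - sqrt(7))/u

-5*√(7)/14

A 0/0 form; rationalise with √(7 - 5u) + √7. This collapses the numerator to -5u, leaving -5/(√(7 - 5u) + √7) → -5/(2√7) = -5*√(7)/14.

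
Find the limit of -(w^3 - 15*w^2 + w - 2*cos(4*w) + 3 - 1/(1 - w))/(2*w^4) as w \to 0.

67/6

Substitution gives 0/0; apply L'Hôpital's rule 4 times.
After differentiating numerator and denominator 4 times the quotient is (-512*cos(4*w) + 24/(w - 1)^5)/(-48); at w = 0 this is 67/6.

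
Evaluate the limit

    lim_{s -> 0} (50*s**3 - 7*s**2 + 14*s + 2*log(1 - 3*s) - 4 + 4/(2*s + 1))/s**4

Substitution gives 0/0; apply L'Hôpital's rule 4 times.
After differentiating numerator and denominator 4 times the quotient is (-972/(3*s - 1)^4 + 1536/(2*s + 1)^5)/(24); at s = 0 this is 47/2.

47/2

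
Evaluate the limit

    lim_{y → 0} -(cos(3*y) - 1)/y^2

9/2

Direct substitution gives 0/0.
Apply L'Hôpital: lim (-3*sin(3*y))/(-2*y), still 0/0.
After 2 applications of L'Hôpital's rule the quotient is (-9*cos(3*y))/(-2); substituting y = 0 gives 9/2.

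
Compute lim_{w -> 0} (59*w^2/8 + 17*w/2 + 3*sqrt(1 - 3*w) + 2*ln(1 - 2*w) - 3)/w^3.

Substitution gives 0/0; apply L'Hôpital's rule 3 times.
After differentiating numerator and denominator 3 times the quotient is (32/(2*w - 1)^3 - 243/(8*(1 - 3*w)^(5/2)))/(6); at w = 0 this is -499/48.

-499/48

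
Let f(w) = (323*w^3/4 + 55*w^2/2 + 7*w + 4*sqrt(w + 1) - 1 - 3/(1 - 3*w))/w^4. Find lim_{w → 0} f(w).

-7781/32

Substitution gives 0/0; apply L'Hôpital's rule 4 times.
After differentiating numerator and denominator 4 times the quotient is (5832/(3*w - 1)^5 - 15/(4*(w + 1)^(7/2)))/(24); at w = 0 this is -7781/32.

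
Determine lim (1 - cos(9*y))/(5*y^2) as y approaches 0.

81/10

Substitution gives 0/0.
Use (1 − cos u)/u² → 1/2 with u = 9y: the limit is 9²/(2·5) = 81/10.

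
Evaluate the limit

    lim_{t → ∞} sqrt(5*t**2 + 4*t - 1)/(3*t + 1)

For large |t|, √(5*t^2 + 4*t - 1) ≈ √5·|t| and the denominator ≈ 3t.
Since t → +∞, |t| = t, giving √5/(3) = √(5)/3.

√(5)/3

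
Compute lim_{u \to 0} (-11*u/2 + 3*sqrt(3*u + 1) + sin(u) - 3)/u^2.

Substitution gives 0/0; apply L'Hôpital's rule 2 times.
After differentiating numerator and denominator 2 times the quotient is (-sin(u) - 27/(4*(3*u + 1)^(3/2)))/(2); at u = 0 this is -27/8.

-27/8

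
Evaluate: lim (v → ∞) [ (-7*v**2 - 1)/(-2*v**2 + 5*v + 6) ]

Numerator and denominator both have degree 2.
Dividing every term by v^2, all lower-order terms vanish and the limit is the ratio of leading coefficients, -7/(-2) = 7/2.

7/2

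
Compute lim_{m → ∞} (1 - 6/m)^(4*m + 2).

Let L be the limit and take ln: ln L = lim (4m + 2)·ln(1 - 6/m) = lim (4m + 2)·(-6/m + O(1/m²)) = -24.
Hence L = e^(-24).

e^(-24)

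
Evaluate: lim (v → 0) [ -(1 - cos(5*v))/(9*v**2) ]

-25/18

Substitution gives 0/0.
Use (1 − cos u)/u² → 1/2 with u = 5v: the limit is 5²/(2·(-9)) = -25/18.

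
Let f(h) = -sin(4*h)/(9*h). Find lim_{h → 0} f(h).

-4/9

Substitution gives 0/0.
Write it as (4/(-9))·sin(4h)/(4h); since sin(u)/u → 1, the limit is -4/9.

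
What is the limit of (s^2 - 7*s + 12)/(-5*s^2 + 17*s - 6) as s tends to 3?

1/13

At s = 3 both the top and bottom vanish — a removable singularity. Factoring out (s - 3) from each leaves (s - 4)/(2 - 5*s), which at s = 3 equals 1/13.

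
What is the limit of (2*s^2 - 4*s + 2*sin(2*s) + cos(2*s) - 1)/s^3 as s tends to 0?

Substitution gives 0/0 (the numerator vanishes to order 3).
Expand each term to order s^3: the coefficient of s^3 in 2·sin(2s) is -8/3 and in cos(2s) is 0.
Lower-order terms cancel with the polynomial part, so the numerator is (-8/3)·s^3 + o(s^3), and the limit is (-8/3)/(1) = -8/3.

-8/3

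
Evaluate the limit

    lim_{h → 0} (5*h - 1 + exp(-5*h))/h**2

Direct substitution gives 0/0.
Apply L'Hôpital: lim (5 - 5*e^(-5*h))/(2*h), still 0/0.
After 2 applications of L'Hôpital's rule the quotient is (25*e^(-5*h))/(2); substituting h = 0 gives 25/2.

25/2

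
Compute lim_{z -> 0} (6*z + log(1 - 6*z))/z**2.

Direct substitution gives 0/0.
Apply L'Hôpital: lim (6 - 6/(1 - 6*z))/(2*z), still 0/0.
After 2 applications of L'Hôpital's rule the quotient is (-36/(1 - 6*z)^2)/(2); substituting z = 0 gives -18.

-18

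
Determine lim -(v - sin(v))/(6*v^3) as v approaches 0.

-1/36

Direct substitution gives 0/0.
Apply L'Hôpital: lim (1 - cos(v))/(-18*v^2), still 0/0.
Apply L'Hôpital: lim (sin(v))/(-36*v), still 0/0.
After 3 applications of L'Hôpital's rule the quotient is (cos(v))/(-36); substituting v = 0 gives -1/36.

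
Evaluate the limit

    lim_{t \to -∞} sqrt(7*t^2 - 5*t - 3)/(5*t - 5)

-√(7)/5

For large |t|, √(7*t^2 - 5*t - 3) ≈ √7·|t| and the denominator ≈ 5t.
Since t → −∞, |t| = −t, giving −√7/(5) = -√(7)/5.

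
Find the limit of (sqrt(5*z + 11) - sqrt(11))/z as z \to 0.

5*√(11)/22

A 0/0 form; rationalise with √(11 + 5z) + √11. This collapses the numerator to 5z, leaving 5/(√(11 + 5z) + √11) → 5/(2√11) = 5*√(11)/22.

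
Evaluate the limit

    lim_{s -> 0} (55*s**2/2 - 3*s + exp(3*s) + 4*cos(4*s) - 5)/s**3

9/2

Substitution gives 0/0; apply L'Hôpital's rule 3 times.
After differentiating numerator and denominator 3 times the quotient is (27*e^(3*s) + 256*sin(4*s))/(6); at s = 0 this is 9/2.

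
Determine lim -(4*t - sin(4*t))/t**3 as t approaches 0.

Direct substitution gives 0/0.
Apply L'Hôpital: lim (4 - 4*cos(4*t))/(-3*t^2), still 0/0.
Apply L'Hôpital: lim (16*sin(4*t))/(-6*t), still 0/0.
After 3 applications of L'Hôpital's rule the quotient is (64*cos(4*t))/(-6); substituting t = 0 gives -32/3.

-32/3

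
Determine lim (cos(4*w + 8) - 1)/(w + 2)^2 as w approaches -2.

Direct substitution gives 0/0.
Apply L'Hôpital: lim (-4*sin(4*w + 8))/(2*w + 4), still 0/0.
After 2 applications of L'Hôpital's rule the quotient is (-16*cos(4*w + 8))/(2); substituting w = -2 gives -8.

-8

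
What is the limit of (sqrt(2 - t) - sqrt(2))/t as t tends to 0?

Substitution gives 0/0. Multiply numerator and denominator by the conjugate √(2 - t) + √2.
The numerator becomes (2 - t) − 2 = -t, so the expression simplifies to -1/(√(2 - t) + √2).
Letting t → 0 gives -1/(2√2) = -√(2)/4.

-√(2)/4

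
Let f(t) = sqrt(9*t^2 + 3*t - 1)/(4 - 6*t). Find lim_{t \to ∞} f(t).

For large |t|, √(9*t^2 + 3*t - 1) ≈ √9·|t| and the denominator ≈ -6t.
Since t → +∞, |t| = t, giving √9/(-6) = -1/2.

-1/2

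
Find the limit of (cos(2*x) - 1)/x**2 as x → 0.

Direct substitution gives 0/0.
Apply L'Hôpital: lim (-2*sin(2*x))/(2*x), still 0/0.
After 2 applications of L'Hôpital's rule the quotient is (-4*cos(2*x))/(2); substituting x = 0 gives -2.

-2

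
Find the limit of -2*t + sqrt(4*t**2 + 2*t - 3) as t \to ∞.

An ∞ − ∞ form. Rationalising with the conjugate, the difference becomes (2t - 3) / (√(4*t^2 + 2*t - 3) + 2t).
For large t the denominator behaves like 2·2t, so the quotient tends to 2/4 = 1/2.

1/2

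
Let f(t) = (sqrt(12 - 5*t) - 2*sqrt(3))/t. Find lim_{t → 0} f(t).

Substitution gives 0/0. Multiply numerator and denominator by the conjugate √(12 - 5t) + √12.
The numerator becomes (12 - 5t) − 12 = -5t, so the expression simplifies to -5/(√(12 - 5t) + √12).
Letting t → 0 gives -5/(2√12) = -5*√(3)/12.

-5*√(3)/12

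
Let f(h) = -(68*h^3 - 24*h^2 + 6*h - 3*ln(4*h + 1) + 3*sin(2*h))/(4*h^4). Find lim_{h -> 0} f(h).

Substitution gives 0/0; apply L'Hôpital's rule 4 times.
After differentiating numerator and denominator 4 times the quotient is (48*sin(2*h) + 4608/(4*h + 1)^4)/(-96); at h = 0 this is -48.

-48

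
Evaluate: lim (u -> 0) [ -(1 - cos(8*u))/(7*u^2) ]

-32/7

Substitution gives 0/0.
Use (1 − cos θ)/θ² → 1/2 with θ = 8u: the limit is 8²/(2·(-7)) = -32/7.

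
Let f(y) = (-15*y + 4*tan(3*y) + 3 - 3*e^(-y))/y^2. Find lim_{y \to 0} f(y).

-3/2

Substitution gives 0/0; apply L'Hôpital's rule 2 times.
After differentiating numerator and denominator 2 times the quotient is (72*tan(3*y)/cos(3*y)^2 - 3*e^(-y))/(2); at y = 0 this is -3/2.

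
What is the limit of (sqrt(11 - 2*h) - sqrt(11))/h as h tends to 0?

Substitution gives 0/0. Multiply numerator and denominator by the conjugate √(11 - 2h) + √11.
The numerator becomes (11 - 2h) − 11 = -2h, so the expression simplifies to -2/(√(11 - 2h) + √11).
Letting h → 0 gives -2/(2√11) = -√(11)/11.

-√(11)/11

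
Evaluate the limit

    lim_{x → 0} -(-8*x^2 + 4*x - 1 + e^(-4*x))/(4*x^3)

Direct substitution gives 0/0.
Apply L'Hôpital: lim (-16*x + 4 - 4*e^(-4*x))/(-12*x^2), still 0/0.
Apply L'Hôpital: lim (-16 + 16*e^(-4*x))/(-24*x), still 0/0.
After 3 applications of L'Hôpital's rule the quotient is (-64*e^(-4*x))/(-24); substituting x = 0 gives 8/3.

8/3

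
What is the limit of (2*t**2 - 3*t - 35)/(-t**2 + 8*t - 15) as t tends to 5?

Direct substitution gives 0/0, so factor. Both numerator and denominator have (t - 5) as a factor.
After cancelling, the expression reduces to (2*t + 7)/(3 - t).
Substituting t = 5 gives -17/2.

-17/2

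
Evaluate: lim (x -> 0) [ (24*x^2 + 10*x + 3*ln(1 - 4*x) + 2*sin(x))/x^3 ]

-193/3

Substitution gives 0/0 (the numerator vanishes to order 3).
Expand each term to order x^3: the coefficient of x^3 in 2·sin(x) is -1/3 and in 3·ln(1 - 4x) is -64.
Lower-order terms cancel with the polynomial part, so the numerator is (-193/3)·x^3 + o(x^3), and the limit is (-193/3)/(1) = -193/3.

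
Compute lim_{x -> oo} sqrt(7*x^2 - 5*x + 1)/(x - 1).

√(7)

For large |x|, √(7*x^2 - 5*x + 1) ≈ √7·|x| and the denominator ≈ x.
Since x → +∞, |x| = x, giving √7/(1) = √(7).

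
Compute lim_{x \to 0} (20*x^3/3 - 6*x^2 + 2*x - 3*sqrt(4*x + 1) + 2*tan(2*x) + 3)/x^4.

30

Substitution gives 0/0 (the numerator vanishes to order 4).
Expand each term to order x^4: the coefficient of x^4 in -3·√(1 + 4x) is 30 and in 2·tan(2x) is 0.
Lower-order terms cancel with the polynomial part, so the numerator is (30)·x^4 + o(x^4), and the limit is (30)/(1) = 30.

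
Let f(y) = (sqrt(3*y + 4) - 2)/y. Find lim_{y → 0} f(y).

A 0/0 form; rationalise with √(4 + 3y) + √4. This collapses the numerator to 3y, leaving 3/(√(4 + 3y) + √4) → 3/(2√4) = 3/4.

3/4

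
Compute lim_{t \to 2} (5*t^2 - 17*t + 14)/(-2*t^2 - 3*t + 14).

-3/11

Since t = 2 makes numerator and denominator zero, (t - 2) divides both.
Cancelling it gives (5*t - 7)/(-2*t - 7); now plug in t = 2 to get -3/11.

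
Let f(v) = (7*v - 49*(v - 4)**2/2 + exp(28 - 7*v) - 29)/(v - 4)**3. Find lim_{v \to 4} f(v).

-343/6

Direct substitution gives 0/0.
Apply L'Hôpital: lim (-49*v - 7*e^(28 - 7*v) + 203)/(3*(v - 4)^2), still 0/0.
Apply L'Hôpital: lim (49*e^(28 - 7*v) - 49)/(6*v - 24), still 0/0.
After 3 applications of L'Hôpital's rule the quotient is (-343*e^(28 - 7*v))/(6); substituting v = 4 gives -343/6.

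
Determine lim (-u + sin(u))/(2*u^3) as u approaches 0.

Direct substitution gives 0/0.
Apply L'Hôpital: lim (cos(u) - 1)/(6*u^2), still 0/0.
Apply L'Hôpital: lim (-sin(u))/(12*u), still 0/0.
After 3 applications of L'Hôpital's rule the quotient is (-cos(u))/(12); substituting u = 0 gives -1/12.

-1/12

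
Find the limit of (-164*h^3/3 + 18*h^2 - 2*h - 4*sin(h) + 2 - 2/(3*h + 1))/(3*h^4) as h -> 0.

-54

Substitution gives 0/0 (the numerator vanishes to order 4).
Expand each term to order h^4: the coefficient of h^4 in -4·sin(h) is 0 and in -2·1/(1 + 3h) is -162.
Lower-order terms cancel with the polynomial part, so the numerator is (-162)·h^4 + o(h^4), and the limit is (-162)/(3) = -54.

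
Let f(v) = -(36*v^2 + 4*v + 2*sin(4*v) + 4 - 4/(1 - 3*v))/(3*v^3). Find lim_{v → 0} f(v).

388/9

Substitution gives 0/0; apply L'Hôpital's rule 3 times.
After differentiating numerator and denominator 3 times the quotient is (-128*cos(4*v) - 648/(3*v - 1)^4)/(-18); at v = 0 this is 388/9.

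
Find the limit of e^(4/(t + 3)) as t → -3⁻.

As t → -3⁻, 4/(t + 3) → −∞, so e^(4/(t + 3)) → 0.

0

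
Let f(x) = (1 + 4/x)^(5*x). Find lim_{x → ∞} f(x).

Let L be the limit and take ln: ln L = lim (5x)·ln(1 + 4/x) = lim (5x)·(4/x + O(1/x²)) = 20.
Hence L = e^(20).

e^(20)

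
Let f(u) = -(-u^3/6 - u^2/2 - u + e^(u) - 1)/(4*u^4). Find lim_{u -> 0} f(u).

-1/96

Direct substitution gives 0/0.
Apply L'Hôpital: lim (-u^2/2 - u + e^(u) - 1)/(-16*u^3), still 0/0.
Apply L'Hôpital: lim (-u + e^(u) - 1)/(-48*u^2), still 0/0.
Apply L'Hôpital: lim (e^(u) - 1)/(-96*u), still 0/0.
After 4 applications of L'Hôpital's rule the quotient is (e^(u))/(-96); substituting u = 0 gives -1/96.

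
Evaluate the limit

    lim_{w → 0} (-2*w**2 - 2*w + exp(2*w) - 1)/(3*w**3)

Direct substitution gives 0/0.
Apply L'Hôpital: lim (-4*w + 2*e^(2*w) - 2)/(9*w^2), still 0/0.
Apply L'Hôpital: lim (4*e^(2*w) - 4)/(18*w), still 0/0.
After 3 applications of L'Hôpital's rule the quotient is (8*e^(2*w))/(18); substituting w = 0 gives 4/9.

4/9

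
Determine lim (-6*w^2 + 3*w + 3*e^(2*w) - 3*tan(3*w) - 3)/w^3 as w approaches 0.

Substitution gives 0/0; apply L'Hôpital's rule 3 times.
After differentiating numerator and denominator 3 times the quotient is (24*e^(2*w) - 486*tan(3*w)^4 - 648*tan(3*w)^2 - 162)/(6); at w = 0 this is -23.

-23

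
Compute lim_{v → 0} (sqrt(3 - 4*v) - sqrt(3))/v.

-2*√(3)/3

Substitution gives 0/0. Multiply numerator and denominator by the conjugate √(3 - 4v) + √3.
The numerator becomes (3 - 4v) − 3 = -4v, so the expression simplifies to -4/(√(3 - 4v) + √3).
Letting v → 0 gives -4/(2√3) = -2*√(3)/3.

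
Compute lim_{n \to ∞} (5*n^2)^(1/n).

1

Base → ∞ and exponent → 0: an ∞^0 form.
Take logs: (1/n)·ln(5·n^2) = (ln 5 + 2·ln n)/n → 0.
So the limit is e^0 = 1.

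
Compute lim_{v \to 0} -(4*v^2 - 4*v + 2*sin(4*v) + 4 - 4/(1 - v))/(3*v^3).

76/9

Substitution gives 0/0; apply L'Hôpital's rule 3 times.
After differentiating numerator and denominator 3 times the quotient is (-128*cos(4*v) - 24/(v - 1)^4)/(-18); at v = 0 this is 76/9.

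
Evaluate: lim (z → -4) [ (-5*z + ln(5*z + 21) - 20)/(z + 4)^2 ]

Direct substitution gives 0/0.
Apply L'Hôpital: lim (-5 + 5/(5*z + 21))/(2*z + 8), still 0/0.
After 2 applications of L'Hôpital's rule the quotient is (-25/(5*z + 21)^2)/(2); substituting z = -4 gives -25/2.

-25/2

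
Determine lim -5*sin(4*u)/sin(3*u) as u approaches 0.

Substitution gives 0/0.
Divide numerator and denominator by u: sin(4u)/u → 4 and sin(3u)/u → 3, so the limit is -5·4/3 = -20/3.

-20/3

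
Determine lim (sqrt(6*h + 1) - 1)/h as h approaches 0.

3

A 0/0 form; rationalise with √(1 + 6h) + √1. This collapses the numerator to 6h, leaving 6/(√(1 + 6h) + √1) → 6/(2√1) = 3.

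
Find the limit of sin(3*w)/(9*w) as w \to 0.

1/3

Substitution gives 0/0.
Write it as (3/9)·sin(3w)/(3w); since sin(u)/u → 1, the limit is 1/3.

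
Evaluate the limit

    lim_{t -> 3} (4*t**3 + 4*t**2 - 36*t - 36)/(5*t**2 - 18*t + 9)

Direct substitution gives 0/0, so factor. Both numerator and denominator have (t - 3) as a factor.
After cancelling, the expression reduces to (4*t^2 + 16*t + 12)/(5*t - 3).
Substituting t = 3 gives 8.

8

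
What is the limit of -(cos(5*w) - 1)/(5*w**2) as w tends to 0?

Direct substitution gives 0/0.
Apply L'Hôpital: lim (-5*sin(5*w))/(-10*w), still 0/0.
After 2 applications of L'Hôpital's rule the quotient is (-25*cos(5*w))/(-10); substituting w = 0 gives 5/2.

5/2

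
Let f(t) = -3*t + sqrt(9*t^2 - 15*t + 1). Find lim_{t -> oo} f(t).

An ∞ − ∞ form. Rationalising with the conjugate, the difference becomes (-15t + 1) / (√(9*t^2 - 15*t + 1) + 3t).
For large t the denominator behaves like 2·3t, so the quotient tends to -15/6 = -5/2.

-5/2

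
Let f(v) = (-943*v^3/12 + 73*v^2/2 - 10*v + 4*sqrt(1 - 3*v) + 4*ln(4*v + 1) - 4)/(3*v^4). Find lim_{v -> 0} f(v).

Substitution gives 0/0 (the numerator vanishes to order 4).
Expand each term to order v^4: the coefficient of v^4 in 4·√(1 - 3v) is -405/32 and in 4·ln(1 + 4v) is -256.
Lower-order terms cancel with the polynomial part, so the numerator is (-8597/32)·v^4 + o(v^4), and the limit is (-8597/32)/(3) = -8597/96.

-8597/96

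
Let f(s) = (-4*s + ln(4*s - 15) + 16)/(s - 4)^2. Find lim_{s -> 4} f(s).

Direct substitution gives 0/0.
Apply L'Hôpital: lim (-4 + 4/(4*s - 15))/(2*s - 8), still 0/0.
After 2 applications of L'Hôpital's rule the quotient is (-16/(4*s - 15)^2)/(2); substituting s = 4 gives -8.

-8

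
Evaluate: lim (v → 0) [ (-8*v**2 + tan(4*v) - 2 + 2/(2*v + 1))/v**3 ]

16/3

Substitution gives 0/0 (the numerator vanishes to order 3).
Expand each term to order v^3: the coefficient of v^3 in 2·1/(1 + 2v) is -16 and in tan(4v) is 64/3.
Lower-order terms cancel with the polynomial part, so the numerator is (16/3)·v^3 + o(v^3), and the limit is (16/3)/(1) = 16/3.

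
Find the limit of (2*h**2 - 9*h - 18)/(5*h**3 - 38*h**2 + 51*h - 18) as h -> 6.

1/9

Direct substitution gives 0/0, so factor. Both numerator and denominator have (h - 6) as a factor.
After cancelling, the expression reduces to (2*h + 3)/(5*h^2 - 8*h + 3).
Substituting h = 6 gives 1/9.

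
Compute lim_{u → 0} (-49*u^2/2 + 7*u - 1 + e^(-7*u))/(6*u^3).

Direct substitution gives 0/0.
Apply L'Hôpital: lim (-49*u + 7 - 7*e^(-7*u))/(18*u^2), still 0/0.
Apply L'Hôpital: lim (-49 + 49*e^(-7*u))/(36*u), still 0/0.
After 3 applications of L'Hôpital's rule the quotient is (-343*e^(-7*u))/(36); substituting u = 0 gives -343/36.

-343/36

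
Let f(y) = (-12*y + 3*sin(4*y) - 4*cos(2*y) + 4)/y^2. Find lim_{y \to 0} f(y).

Substitution gives 0/0 (the numerator vanishes to order 2).
Expand each term to order y^2: the coefficient of y^2 in -4·cos(2y) is 8 and in 3·sin(4y) is 0.
Lower-order terms cancel with the polynomial part, so the numerator is (8)·y^2 + o(y^2), and the limit is (8)/(1) = 8.

8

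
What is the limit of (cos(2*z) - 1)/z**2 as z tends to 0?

-2

Direct substitution gives 0/0.
Apply L'Hôpital: lim (-2*sin(2*z))/(2*z), still 0/0.
After 2 applications of L'Hôpital's rule the quotient is (-4*cos(2*z))/(2); substituting z = 0 gives -2.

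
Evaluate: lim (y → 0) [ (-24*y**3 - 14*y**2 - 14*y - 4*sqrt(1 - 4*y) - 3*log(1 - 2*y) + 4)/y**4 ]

Substitution gives 0/0; apply L'Hôpital's rule 4 times.
After differentiating numerator and denominator 4 times the quotient is (288/(2*y - 1)^4 + 960/(1 - 4*y)^(7/2))/(24); at y = 0 this is 52.

52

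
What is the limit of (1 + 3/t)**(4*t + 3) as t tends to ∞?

The base → 1 and the exponent → ∞: a 1^∞ form.
Take logarithms: (4t + 3)·ln(1 + 3/t). Since ln(1+u) ~ u for small u, this behaves like (4t)·(3/t) → 12.
So the limit is e^(12).

e^(12)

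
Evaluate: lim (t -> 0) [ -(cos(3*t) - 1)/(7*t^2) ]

Direct substitution gives 0/0.
Apply L'Hôpital: lim (-3*sin(3*t))/(-14*t), still 0/0.
After 2 applications of L'Hôpital's rule the quotient is (-9*cos(3*t))/(-14); substituting t = 0 gives 9/14.

9/14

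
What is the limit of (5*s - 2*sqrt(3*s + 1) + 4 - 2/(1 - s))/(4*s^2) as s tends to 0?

Substitution gives 0/0; apply L'Hôpital's rule 2 times.
After differentiating numerator and denominator 2 times the quotient is (9/(2*(3*s + 1)^(3/2)) + 4/(s - 1)^3)/(8); at s = 0 this is 1/16.

1/16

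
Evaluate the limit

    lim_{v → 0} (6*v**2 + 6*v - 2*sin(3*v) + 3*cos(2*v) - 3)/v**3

9

Substitution gives 0/0; apply L'Hôpital's rule 3 times.
After differentiating numerator and denominator 3 times the quotient is (24*sin(2*v) + 54*cos(3*v))/(6); at v = 0 this is 9.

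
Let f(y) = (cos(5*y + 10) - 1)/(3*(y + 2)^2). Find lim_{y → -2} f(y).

-25/6

Direct substitution gives 0/0.
Apply L'Hôpital: lim (-5*sin(5*y + 10))/(6*y + 12), still 0/0.
After 2 applications of L'Hôpital's rule the quotient is (-25*cos(5*y + 10))/(6); substituting y = -2 gives -25/6.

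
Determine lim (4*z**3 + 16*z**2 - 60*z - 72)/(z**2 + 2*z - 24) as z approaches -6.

-18

At z = -6 both the top and bottom vanish — a removable singularity. Factoring out (z + 6) from each leaves (4*z^2 - 8*z - 12)/(z - 4), which at z = -6 equals -18.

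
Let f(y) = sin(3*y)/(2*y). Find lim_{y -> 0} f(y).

Substitution gives 0/0.
Write it as (3/2)·sin(3y)/(3y); since sin(u)/u → 1, the limit is 3/2.

3/2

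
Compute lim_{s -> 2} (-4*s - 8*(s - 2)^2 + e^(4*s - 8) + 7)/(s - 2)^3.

Direct substitution gives 0/0.
Apply L'Hôpital: lim (-16*s + 4*e^(4*s - 8) + 28)/(3*(s - 2)^2), still 0/0.
Apply L'Hôpital: lim (16*e^(4*s - 8) - 16)/(6*s - 12), still 0/0.
After 3 applications of L'Hôpital's rule the quotient is (64*e^(4*s - 8))/(6); substituting s = 2 gives 32/3.

32/3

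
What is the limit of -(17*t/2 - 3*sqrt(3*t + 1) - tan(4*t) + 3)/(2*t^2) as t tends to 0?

Substitution gives 0/0 (the numerator vanishes to order 2).
Expand each term to order t^2: the coefficient of t^2 in -3·√(1 + 3t) is 27/8 and in −tan(4t) is 0.
Lower-order terms cancel with the polynomial part, so the numerator is (27/8)·t^2 + o(t^2), and the limit is (27/8)/(-2) = -27/16.

-27/16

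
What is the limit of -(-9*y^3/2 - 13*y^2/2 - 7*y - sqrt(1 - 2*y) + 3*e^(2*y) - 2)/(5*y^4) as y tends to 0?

-21/40

Substitution gives 0/0; apply L'Hôpital's rule 4 times.
After differentiating numerator and denominator 4 times the quotient is (48*e^(2*y) + 15/(1 - 2*y)^(7/2))/(-120); at y = 0 this is -21/40.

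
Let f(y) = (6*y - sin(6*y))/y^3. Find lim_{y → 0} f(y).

Direct substitution gives 0/0.
Apply L'Hôpital: lim (6 - 6*cos(6*y))/(3*y^2), still 0/0.
Apply L'Hôpital: lim (36*sin(6*y))/(6*y), still 0/0.
After 3 applications of L'Hôpital's rule the quotient is (216*cos(6*y))/(6); substituting y = 0 gives 36.

36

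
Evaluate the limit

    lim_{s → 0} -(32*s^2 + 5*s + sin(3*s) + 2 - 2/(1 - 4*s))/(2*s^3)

265/4

Substitution gives 0/0 (the numerator vanishes to order 3).
Expand each term to order s^3: the coefficient of s^3 in -2·1/(1 - 4s) is -128 and in sin(3s) is -9/2.
Lower-order terms cancel with the polynomial part, so the numerator is (-265/2)·s^3 + o(s^3), and the limit is (-265/2)/(-2) = 265/4.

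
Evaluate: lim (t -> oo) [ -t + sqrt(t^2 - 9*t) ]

-9/2

This has the form ∞ − ∞. Multiply and divide by the conjugate √(t^2 - 9*t) + t.
That gives (-9t) / (√(t^2 - 9*t) + t).
Divide numerator and denominator by t: the limit is -9/(2·1) = -9/2.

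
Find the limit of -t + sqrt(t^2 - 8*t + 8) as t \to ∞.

-4

An ∞ − ∞ form. Rationalising with the conjugate, the difference becomes (-8t + 8) / (√(t^2 - 8*t + 8) + t).
For large t the denominator behaves like 2·t, so the quotient tends to -8/2 = -4.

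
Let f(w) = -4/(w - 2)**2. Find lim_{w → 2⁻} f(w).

As w → 2⁻, (w - 2) → 0⁻, so (w - 2)^2 → 0⁺ and -4/(w - 2)^2 → -∞.

-∞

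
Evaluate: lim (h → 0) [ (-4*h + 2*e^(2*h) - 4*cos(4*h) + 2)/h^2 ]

36

Substitution gives 0/0 (the numerator vanishes to order 2).
Expand each term to order h^2: the coefficient of h^2 in 2·e^(2h) is 4 and in -4·cos(4h) is 32.
Lower-order terms cancel with the polynomial part, so the numerator is (36)·h^2 + o(h^2), and the limit is (36)/(1) = 36.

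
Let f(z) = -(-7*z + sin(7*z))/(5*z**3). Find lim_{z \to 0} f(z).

343/30

Direct substitution gives 0/0.
Apply L'Hôpital: lim (7*cos(7*z) - 7)/(-15*z^2), still 0/0.
Apply L'Hôpital: lim (-49*sin(7*z))/(-30*z), still 0/0.
After 3 applications of L'Hôpital's rule the quotient is (-343*cos(7*z))/(-30); substituting z = 0 gives 343/30.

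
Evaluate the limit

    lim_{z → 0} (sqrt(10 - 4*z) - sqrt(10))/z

-√(10)/5

A 0/0 form; rationalise with √(10 - 4z) + √10. This collapses the numerator to -4z, leaving -4/(√(10 - 4z) + √10) → -4/(2√10) = -√(10)/5.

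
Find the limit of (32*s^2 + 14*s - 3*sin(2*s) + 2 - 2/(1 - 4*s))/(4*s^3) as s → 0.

-31

Substitution gives 0/0 (the numerator vanishes to order 3).
Expand each term to order s^3: the coefficient of s^3 in -2·1/(1 - 4s) is -128 and in -3·sin(2s) is 4.
Lower-order terms cancel with the polynomial part, so the numerator is (-124)·s^3 + o(s^3), and the limit is (-124)/(4) = -31.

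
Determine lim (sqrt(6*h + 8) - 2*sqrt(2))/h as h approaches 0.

3*√(2)/4

A 0/0 form; rationalise with √(8 + 6h) + √8. This collapses the numerator to 6h, leaving 6/(√(8 + 6h) + √8) → 6/(2√8) = 3*√(2)/4.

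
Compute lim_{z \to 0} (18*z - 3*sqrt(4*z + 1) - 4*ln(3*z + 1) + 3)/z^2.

24

Substitution gives 0/0 (the numerator vanishes to order 2).
Expand each term to order z^2: the coefficient of z^2 in -3·√(1 + 4z) is 6 and in -4·ln(1 + 3z) is 18.
Lower-order terms cancel with the polynomial part, so the numerator is (24)·z^2 + o(z^2), and the limit is (24)/(1) = 24.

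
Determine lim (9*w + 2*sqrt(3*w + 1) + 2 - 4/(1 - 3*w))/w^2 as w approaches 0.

Substitution gives 0/0; apply L'Hôpital's rule 2 times.
After differentiating numerator and denominator 2 times the quotient is (-9/(2*(3*w + 1)^(3/2)) + 72/(3*w - 1)^3)/(2); at w = 0 this is -153/4.

-153/4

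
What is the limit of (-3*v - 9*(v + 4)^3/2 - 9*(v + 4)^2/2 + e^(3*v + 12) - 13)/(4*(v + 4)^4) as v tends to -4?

Direct substitution gives 0/0.
Apply L'Hôpital: lim (-9*v - 27*(v + 4)^2/2 + 3*e^(3*v + 12) - 39)/(16*(v + 4)^3), still 0/0.
Apply L'Hôpital: lim (-27*v + 9*e^(3*v + 12) - 117)/(48*(v + 4)^2), still 0/0.
Apply L'Hôpital: lim (27*e^(3*v + 12) - 27)/(96*v + 384), still 0/0.
After 4 applications of L'Hôpital's rule the quotient is (81*e^(3*v + 12))/(96); substituting v = -4 gives 27/32.

27/32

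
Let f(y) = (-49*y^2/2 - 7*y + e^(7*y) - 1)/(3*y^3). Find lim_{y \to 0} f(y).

Direct substitution gives 0/0.
Apply L'Hôpital: lim (-49*y + 7*e^(7*y) - 7)/(9*y^2), still 0/0.
Apply L'Hôpital: lim (49*e^(7*y) - 49)/(18*y), still 0/0.
After 3 applications of L'Hôpital's rule the quotient is (343*e^(7*y))/(18); substituting y = 0 gives 343/18.

343/18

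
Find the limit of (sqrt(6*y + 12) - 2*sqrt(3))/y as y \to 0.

Substitution gives 0/0. Multiply numerator and denominator by the conjugate √(12 + 6y) + √12.
The numerator becomes (12 + 6y) − 12 = 6y, so the expression simplifies to 6/(√(12 + 6y) + √12).
Letting y → 0 gives 6/(2√12) = √(3)/2.

√(3)/2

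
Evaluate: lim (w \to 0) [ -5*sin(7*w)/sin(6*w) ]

Substitution gives 0/0.
Divide numerator and denominator by w: sin(7w)/w → 7 and sin(6w)/w → 6, so the limit is -5·7/6 = -35/6.

-35/6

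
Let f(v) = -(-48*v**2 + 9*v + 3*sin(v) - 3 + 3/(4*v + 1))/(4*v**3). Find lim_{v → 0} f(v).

Substitution gives 0/0 (the numerator vanishes to order 3).
Expand each term to order v^3: the coefficient of v^3 in 3·1/(1 + 4v) is -192 and in 3·sin(v) is -1/2.
Lower-order terms cancel with the polynomial part, so the numerator is (-385/2)·v^3 + o(v^3), and the limit is (-385/2)/(-4) = 385/8.

385/8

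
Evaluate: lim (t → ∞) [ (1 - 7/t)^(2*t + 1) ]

The base → 1 and the exponent → ∞: a 1^∞ form.
Take logarithms: (2t + 1)·ln(1 - 7/t). Since ln(1+u) ~ u for small u, this behaves like (2t)·(-7/t) → -14.
So the limit is e^(-14).

e^(-14)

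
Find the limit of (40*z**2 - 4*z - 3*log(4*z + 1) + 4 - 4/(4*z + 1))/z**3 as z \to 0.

Substitution gives 0/0; apply L'Hôpital's rule 3 times.
After differentiating numerator and denominator 3 times the quotient is (384*(3 - 4*z)/(4*z + 1)^4)/(6); at z = 0 this is 192.

192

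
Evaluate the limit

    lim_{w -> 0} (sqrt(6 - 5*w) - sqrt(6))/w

-5*√(6)/12

A 0/0 form; rationalise with √(6 - 5w) + √6. This collapses the numerator to -5w, leaving -5/(√(6 - 5w) + √6) → -5/(2√6) = -5*√(6)/12.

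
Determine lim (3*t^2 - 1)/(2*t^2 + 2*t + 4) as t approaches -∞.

3/2

Numerator and denominator both have degree 2.
Dividing every term by t^2, all lower-order terms vanish and the limit is the ratio of leading coefficients, 3/(2) = 3/2.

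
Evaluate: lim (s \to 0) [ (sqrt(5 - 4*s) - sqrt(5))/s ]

A 0/0 form; rationalise with √(5 - 4s) + √5. This collapses the numerator to -4s, leaving -4/(√(5 - 4s) + √5) → -4/(2√5) = -2*√(5)/5.

-2*√(5)/5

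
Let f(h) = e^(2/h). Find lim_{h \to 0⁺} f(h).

∞

As h → 0⁺, 2/(h) → +∞, so e^(2/(h)) → ∞.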